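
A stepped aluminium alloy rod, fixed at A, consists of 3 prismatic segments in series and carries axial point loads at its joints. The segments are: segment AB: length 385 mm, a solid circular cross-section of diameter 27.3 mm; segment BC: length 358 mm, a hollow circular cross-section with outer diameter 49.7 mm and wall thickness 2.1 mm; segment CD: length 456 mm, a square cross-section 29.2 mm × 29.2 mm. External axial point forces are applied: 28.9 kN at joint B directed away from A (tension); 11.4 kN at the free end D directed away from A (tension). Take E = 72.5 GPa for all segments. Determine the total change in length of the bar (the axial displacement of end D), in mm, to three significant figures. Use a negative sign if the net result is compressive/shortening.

0.629 mm

Internal axial forces (sectioning from the free end, tension +): N_CD = 11.4 kN, N_BC = 11.4 kN, N_AB = 40.3 kN.
A_AB = 585.3 mm².
A_BC = 314 mm².
A_CD = 852.6 mm².
δ_AB = 40300·385/(585.3·72500) = 0.3656 mm
δ_BC = 11400·358/(314·72500) = 0.1793 mm
δ_CD = 11400·456/(852.6·72500) = 0.08409 mm
δ = Σδ_i = 0.629 mm.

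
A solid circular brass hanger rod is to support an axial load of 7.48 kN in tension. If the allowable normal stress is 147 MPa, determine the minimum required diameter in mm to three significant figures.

Required area A ≥ P/σ_allow = 7480/147 = 50.88 mm².
For a solid circular section, d ≥ √(4A/π) = 8.049 mm.

8.05 mm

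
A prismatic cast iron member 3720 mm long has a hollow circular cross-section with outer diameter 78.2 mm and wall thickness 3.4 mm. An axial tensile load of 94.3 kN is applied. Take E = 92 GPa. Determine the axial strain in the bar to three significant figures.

A = 799 mm².
σ = N/A = 118 MPa; ε = σ/E = 118/92000 = 1.283e-03.

0.00128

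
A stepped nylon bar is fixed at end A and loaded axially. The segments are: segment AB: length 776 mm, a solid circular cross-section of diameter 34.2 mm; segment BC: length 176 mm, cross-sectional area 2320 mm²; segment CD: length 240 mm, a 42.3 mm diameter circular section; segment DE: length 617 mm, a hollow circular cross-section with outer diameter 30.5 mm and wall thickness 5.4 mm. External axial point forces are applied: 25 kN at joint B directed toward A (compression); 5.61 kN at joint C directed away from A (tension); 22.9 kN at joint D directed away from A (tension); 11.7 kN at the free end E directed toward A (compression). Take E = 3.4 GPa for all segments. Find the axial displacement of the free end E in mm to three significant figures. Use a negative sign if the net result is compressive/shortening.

-6.08 mm

Internal axial forces (sectioning from the free end, tension +): N_DE = -11.7 kN, N_CD = 11.2 kN, N_BC = 16.81 kN, N_AB = -8.19 kN.
A_AB = 918.6 mm².
A_CD = 1405 mm².
A_DE = 425.8 mm².
δ_AB = -8190·776/(918.6·3400) = -2.035 mm
δ_BC = 16810·176/(2320·3400) = 0.3751 mm
δ_CD = 11200·240/(1405·3400) = 0.5626 mm
δ_DE = -11700·617/(425.8·3400) = -4.986 mm
δ = Σδ_i = -6.083 mm.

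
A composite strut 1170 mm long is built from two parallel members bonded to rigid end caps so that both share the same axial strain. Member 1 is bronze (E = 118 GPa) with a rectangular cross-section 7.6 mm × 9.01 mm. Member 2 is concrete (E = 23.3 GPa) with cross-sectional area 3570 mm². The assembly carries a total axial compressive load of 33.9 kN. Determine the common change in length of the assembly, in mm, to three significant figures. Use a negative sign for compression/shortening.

-0.435 mm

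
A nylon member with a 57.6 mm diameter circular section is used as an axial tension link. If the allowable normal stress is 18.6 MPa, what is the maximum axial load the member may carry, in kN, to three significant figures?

A = 2606 mm².
P_max = σ_allow · A = 18.6 · 2606 = 48470 N = 48.47 kN.

48.5 kN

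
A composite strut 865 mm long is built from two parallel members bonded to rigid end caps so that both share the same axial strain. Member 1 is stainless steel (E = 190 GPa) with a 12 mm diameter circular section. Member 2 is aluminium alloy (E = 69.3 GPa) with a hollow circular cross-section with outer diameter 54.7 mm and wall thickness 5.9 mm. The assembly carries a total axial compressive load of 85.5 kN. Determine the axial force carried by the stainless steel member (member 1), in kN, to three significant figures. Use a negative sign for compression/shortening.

A_1 = 113.1 mm².
A_2 = 904.5 mm².
Equal strain + equilibrium ⇒ each member carries load in proportion to AE: A₁E₁ = 21490000 N, A₂E₂ = 62680000 N, ΣAE = 84170000 N.
F₁ = P·A₁E₁/ΣAE = -85500·21490000/84170000 = -21830 N.

-21.8 kN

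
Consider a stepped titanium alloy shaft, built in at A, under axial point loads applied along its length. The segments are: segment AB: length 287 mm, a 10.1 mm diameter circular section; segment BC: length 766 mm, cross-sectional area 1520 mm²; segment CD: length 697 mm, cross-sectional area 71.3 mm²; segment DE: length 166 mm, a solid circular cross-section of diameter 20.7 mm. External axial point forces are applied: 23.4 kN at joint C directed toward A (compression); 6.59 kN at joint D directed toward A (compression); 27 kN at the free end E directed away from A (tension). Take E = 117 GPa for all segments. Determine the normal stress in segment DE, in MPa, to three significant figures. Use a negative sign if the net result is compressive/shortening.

Internal axial forces (sectioning from the free end, tension +): N_DE = 27 kN, N_CD = 20.41 kN, N_BC = -2.99 kN, N_AB = -2.99 kN.
A_DE = 336.5 mm².
σ_DE = N_DE/A_DE = 27000/336.5 = 80.23 MPa.

80.2 MPa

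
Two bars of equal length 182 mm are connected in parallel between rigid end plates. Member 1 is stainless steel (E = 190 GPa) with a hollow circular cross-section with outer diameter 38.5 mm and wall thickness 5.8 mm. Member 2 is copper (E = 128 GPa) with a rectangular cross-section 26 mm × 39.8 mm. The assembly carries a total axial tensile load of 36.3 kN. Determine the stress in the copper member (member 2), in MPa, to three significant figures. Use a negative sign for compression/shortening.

18.9 MPa

A_1 = 595.8 mm².
A_2 = 1035 mm².
Equal strain + equilibrium ⇒ each member carries load in proportion to AE: A₁E₁ = 113200000 N, A₂E₂ = 132500000 N, ΣAE = 245700000 N.
σ₂ = P·E₂/ΣAE = 36300·128000/245700000 = 18.91 MPa.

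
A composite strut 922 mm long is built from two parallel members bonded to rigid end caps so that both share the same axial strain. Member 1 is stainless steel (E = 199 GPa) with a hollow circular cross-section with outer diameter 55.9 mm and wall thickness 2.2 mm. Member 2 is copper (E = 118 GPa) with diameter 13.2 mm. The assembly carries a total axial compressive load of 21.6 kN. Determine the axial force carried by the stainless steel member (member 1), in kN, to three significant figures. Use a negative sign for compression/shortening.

-17.7 kN

A_1 = 371.1 mm².
A_2 = 136.8 mm².
Equal strain + equilibrium ⇒ each member carries load in proportion to AE: A₁E₁ = 73860000 N, A₂E₂ = 16150000 N, ΣAE = 90010000 N.
F₁ = P·A₁E₁/ΣAE = -21600·73860000/90010000 = -17720 N.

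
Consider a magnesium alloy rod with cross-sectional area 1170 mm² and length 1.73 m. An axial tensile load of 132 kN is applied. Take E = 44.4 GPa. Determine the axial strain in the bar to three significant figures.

σ = N/A = 112.8 MPa; ε = σ/E = 112.8/44400 = 2.541e-03.

0.00254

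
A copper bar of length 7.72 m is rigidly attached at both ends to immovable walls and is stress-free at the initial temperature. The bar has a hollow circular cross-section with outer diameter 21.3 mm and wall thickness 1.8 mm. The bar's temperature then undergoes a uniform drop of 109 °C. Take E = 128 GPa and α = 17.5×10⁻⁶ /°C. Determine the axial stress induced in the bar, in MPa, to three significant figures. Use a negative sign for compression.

Free thermal expansion αLΔT = 17.5e-6 · 7720 · -109 = -14.73 mm.
The walls impose strain ε = −(-14.73)/7720 = 1.9075e-03; σ = Eε = 128000 · 1.9075e-03 = 244.2 MPa.

244 MPa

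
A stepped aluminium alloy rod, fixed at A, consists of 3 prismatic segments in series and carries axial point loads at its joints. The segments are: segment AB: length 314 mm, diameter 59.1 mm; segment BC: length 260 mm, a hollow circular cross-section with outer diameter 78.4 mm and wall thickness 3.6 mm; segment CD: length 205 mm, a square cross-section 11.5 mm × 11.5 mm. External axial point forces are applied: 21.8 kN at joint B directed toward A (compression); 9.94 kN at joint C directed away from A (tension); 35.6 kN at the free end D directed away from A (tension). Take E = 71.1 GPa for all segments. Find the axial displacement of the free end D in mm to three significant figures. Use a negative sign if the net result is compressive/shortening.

Internal axial forces (sectioning from the free end, tension +): N_CD = 35.6 kN, N_BC = 45.54 kN, N_AB = 23.74 kN.
A_AB = 2743 mm².
A_BC = 846 mm².
A_CD = 132.2 mm².
δ_AB = 23740·314/(2743·71100) = 0.03822 mm
δ_BC = 45540·260/(846·71100) = 0.1969 mm
δ_CD = 35600·205/(132.2·71100) = 0.7761 mm
δ = Σδ_i = 1.011 mm.

1.01 mm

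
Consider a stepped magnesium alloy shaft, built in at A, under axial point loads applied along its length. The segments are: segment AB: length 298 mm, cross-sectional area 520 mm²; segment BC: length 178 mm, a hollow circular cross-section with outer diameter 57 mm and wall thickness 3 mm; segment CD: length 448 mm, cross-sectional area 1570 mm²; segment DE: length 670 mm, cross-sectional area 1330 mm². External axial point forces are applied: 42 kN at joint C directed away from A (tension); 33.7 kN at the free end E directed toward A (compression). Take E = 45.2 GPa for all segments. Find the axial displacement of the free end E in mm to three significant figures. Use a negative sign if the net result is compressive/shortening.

-0.419 mm

Internal axial forces (sectioning from the free end, tension +): N_DE = -33.7 kN, N_CD = -33.7 kN, N_BC = 8.3 kN, N_AB = 8.3 kN.
A_BC = 508.9 mm².
δ_AB = 8300·298/(520·45200) = 0.1052 mm
δ_BC = 8300·178/(508.9·45200) = 0.06422 mm
δ_CD = -33700·448/(1570·45200) = -0.2128 mm
δ_DE = -33700·670/(1330·45200) = -0.3756 mm
δ = Σδ_i = -0.4189 mm.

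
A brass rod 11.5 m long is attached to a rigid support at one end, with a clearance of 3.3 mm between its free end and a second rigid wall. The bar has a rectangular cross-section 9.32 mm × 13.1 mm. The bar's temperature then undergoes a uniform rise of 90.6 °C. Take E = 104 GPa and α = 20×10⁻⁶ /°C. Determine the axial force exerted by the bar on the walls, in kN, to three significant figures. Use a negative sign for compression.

-19.4 kN

Free thermal expansion αLΔT = 20e-6 · 11500 · 90.6 = 20.84 mm.
The walls engage after the gap closes; constrained expansion = 20.84 − 3.3 = 17.54 mm.
The walls impose strain ε = −(17.54)/11500 = -1.5250e-03; σ = Eε = 104000 · -1.5250e-03 = -158.6 MPa.
Wall reaction R = σ·A = -158.6·122.1 = -19360 N = -19.36 kN.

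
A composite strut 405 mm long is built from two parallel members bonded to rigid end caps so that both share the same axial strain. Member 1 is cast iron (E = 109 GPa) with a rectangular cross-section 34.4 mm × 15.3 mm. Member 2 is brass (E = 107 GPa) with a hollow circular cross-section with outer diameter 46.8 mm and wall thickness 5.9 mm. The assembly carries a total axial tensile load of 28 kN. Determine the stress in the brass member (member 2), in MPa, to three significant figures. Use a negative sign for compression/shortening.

21.6 MPa

A_1 = 526.3 mm².
A_2 = 758.1 mm².
Equal strain + equilibrium ⇒ each member carries load in proportion to AE: A₁E₁ = 57370000 N, A₂E₂ = 81120000 N, ΣAE = 138500000 N.
σ₂ = P·E₂/ΣAE = 28000·107000/138500000 = 21.63 MPa.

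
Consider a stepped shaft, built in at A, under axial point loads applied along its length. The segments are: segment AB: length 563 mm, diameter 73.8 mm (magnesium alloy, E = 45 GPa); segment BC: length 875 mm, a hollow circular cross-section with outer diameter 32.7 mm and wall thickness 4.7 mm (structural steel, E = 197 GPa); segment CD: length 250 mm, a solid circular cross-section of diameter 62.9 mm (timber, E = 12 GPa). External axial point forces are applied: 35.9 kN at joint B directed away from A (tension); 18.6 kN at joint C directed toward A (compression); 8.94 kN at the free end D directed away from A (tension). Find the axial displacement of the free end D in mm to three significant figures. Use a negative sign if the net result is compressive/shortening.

0.0329 mm

Internal axial forces (sectioning from the free end, tension +): N_CD = 8.94 kN, N_BC = -9.66 kN, N_AB = 26.24 kN.
A_AB = 4278 mm².
A_BC = 413.4 mm².
A_CD = 3107 mm².
δ_AB = 26240·563/(4278·45000) = 0.07675 mm
δ_BC = -9660·875/(413.4·197000) = -0.1038 mm
δ_CD = 8940·250/(3107·12000) = 0.05994 mm
δ = Σδ_i = 0.0329 mm.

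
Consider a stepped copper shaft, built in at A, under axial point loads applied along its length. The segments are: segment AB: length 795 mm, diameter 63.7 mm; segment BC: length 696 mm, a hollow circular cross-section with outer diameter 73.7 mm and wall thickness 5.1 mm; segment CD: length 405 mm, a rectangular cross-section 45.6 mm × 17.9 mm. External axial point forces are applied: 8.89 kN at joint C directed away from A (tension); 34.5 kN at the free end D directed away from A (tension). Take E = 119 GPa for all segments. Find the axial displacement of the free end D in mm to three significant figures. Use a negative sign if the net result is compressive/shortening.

Internal axial forces (sectioning from the free end, tension +): N_CD = 34.5 kN, N_BC = 43.39 kN, N_AB = 43.39 kN.
A_AB = 3187 mm².
A_BC = 1099 mm².
A_CD = 816.2 mm².
δ_AB = 43390·795/(3187·119000) = 0.09096 mm
δ_BC = 43390·696/(1099·119000) = 0.2309 mm
δ_CD = 34500·405/(816.2·119000) = 0.1438 mm
δ = Σδ_i = 0.4657 mm.

0.466 mm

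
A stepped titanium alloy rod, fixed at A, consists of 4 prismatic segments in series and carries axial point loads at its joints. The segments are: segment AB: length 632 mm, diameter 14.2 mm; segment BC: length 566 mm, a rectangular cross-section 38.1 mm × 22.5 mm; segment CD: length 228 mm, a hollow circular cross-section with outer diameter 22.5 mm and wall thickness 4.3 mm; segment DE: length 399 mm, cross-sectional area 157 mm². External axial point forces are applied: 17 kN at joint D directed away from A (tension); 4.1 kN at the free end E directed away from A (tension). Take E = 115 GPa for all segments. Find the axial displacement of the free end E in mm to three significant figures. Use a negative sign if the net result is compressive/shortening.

Internal axial forces (sectioning from the free end, tension +): N_DE = 4.1 kN, N_CD = 21.1 kN, N_BC = 21.1 kN, N_AB = 21.1 kN.
A_AB = 158.4 mm².
A_BC = 857.2 mm².
A_CD = 245.9 mm².
δ_AB = 21100·632/(158.4·115000) = 0.7322 mm
δ_BC = 21100·566/(857.2·115000) = 0.1211 mm
δ_CD = 21100·228/(245.9·115000) = 0.1701 mm
δ_DE = 4100·399/(157·115000) = 0.09061 mm
δ = Σδ_i = 1.114 mm.

1.11 mm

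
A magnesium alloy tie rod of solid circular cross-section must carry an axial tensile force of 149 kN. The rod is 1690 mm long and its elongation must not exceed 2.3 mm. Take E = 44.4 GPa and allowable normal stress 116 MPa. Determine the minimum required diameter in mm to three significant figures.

Required area A ≥ P/σ_allow = 149000/116 = 1284 mm².
For a solid circular section, d ≥ √(4A/π) = 40.44 mm.
Elongation limit: A ≥ PL/(Eδ_allow) = 149000·1690/(44400·2.3) = 2466 mm² ⇒ d ≥ 56.03 mm.
The elongation limit governs.

56.0 mm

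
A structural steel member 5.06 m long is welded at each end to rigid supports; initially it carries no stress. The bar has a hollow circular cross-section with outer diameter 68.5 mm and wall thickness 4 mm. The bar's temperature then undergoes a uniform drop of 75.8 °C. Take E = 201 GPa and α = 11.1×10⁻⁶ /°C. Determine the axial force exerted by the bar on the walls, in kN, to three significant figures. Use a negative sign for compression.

Free thermal expansion αLΔT = 11.1e-6 · 5060 · -75.8 = -4.257 mm.
The walls impose strain ε = −(-4.257)/5060 = 8.4138e-04; σ = Eε = 201000 · 8.4138e-04 = 169.1 MPa.
Wall reaction R = σ·A = 169.1·810.5 = 137100 N = 137.1 kN.

137 kN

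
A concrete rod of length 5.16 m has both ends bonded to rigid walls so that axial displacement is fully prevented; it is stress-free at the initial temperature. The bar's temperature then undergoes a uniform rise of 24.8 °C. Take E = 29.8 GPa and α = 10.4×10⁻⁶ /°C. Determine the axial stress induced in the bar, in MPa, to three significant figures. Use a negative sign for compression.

-7.69 MPa

Free thermal expansion αLΔT = 10.4e-6 · 5160 · 24.8 = 1.331 mm.
The walls impose strain ε = −(1.331)/5160 = -2.5792e-04; σ = Eε = 29800 · -2.5792e-04 = -7.686 MPa.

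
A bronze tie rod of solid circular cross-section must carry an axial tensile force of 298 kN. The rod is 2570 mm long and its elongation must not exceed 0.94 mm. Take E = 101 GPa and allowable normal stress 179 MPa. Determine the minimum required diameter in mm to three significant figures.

101 mm

Required area A ≥ P/σ_allow = 298000/179 = 1665 mm².
For a solid circular section, d ≥ √(4A/π) = 46.04 mm.
Elongation limit: A ≥ PL/(Eδ_allow) = 298000·2570/(101000·0.94) = 8067 mm² ⇒ d ≥ 101.3 mm.
The elongation limit governs.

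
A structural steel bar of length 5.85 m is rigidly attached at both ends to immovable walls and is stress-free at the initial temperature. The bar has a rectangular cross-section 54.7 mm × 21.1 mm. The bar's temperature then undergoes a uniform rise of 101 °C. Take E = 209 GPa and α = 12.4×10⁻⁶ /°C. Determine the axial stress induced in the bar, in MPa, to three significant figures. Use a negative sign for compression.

-262 MPa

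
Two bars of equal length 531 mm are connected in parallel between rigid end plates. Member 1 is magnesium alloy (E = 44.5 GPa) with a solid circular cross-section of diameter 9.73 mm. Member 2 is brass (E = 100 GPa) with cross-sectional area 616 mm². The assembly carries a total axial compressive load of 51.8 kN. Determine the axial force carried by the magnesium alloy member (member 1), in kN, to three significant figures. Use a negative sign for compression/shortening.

-2.64 kN

A_1 = 74.36 mm².
Equal strain + equilibrium ⇒ each member carries load in proportion to AE: A₁E₁ = 3309000 N, A₂E₂ = 61600000 N, ΣAE = 64910000 N.
F₁ = P·A₁E₁/ΣAE = -51800·3309000/64910000 = -2641 N.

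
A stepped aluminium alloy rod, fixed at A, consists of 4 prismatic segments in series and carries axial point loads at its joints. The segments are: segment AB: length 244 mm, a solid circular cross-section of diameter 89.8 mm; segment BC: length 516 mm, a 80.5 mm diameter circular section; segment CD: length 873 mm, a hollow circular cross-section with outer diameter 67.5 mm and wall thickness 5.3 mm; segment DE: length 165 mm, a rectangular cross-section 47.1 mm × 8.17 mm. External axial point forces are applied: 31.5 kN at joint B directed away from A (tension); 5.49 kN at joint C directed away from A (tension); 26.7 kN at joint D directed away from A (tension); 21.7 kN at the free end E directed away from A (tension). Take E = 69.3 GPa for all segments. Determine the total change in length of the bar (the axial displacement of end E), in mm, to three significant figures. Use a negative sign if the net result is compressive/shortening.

0.849 mm

Internal axial forces (sectioning from the free end, tension +): N_DE = 21.7 kN, N_CD = 48.4 kN, N_BC = 53.89 kN, N_AB = 85.39 kN.
A_AB = 6333 mm².
A_BC = 5090 mm².
A_CD = 1036 mm².
A_DE = 384.8 mm².
δ_AB = 85390·244/(6333·69300) = 0.04747 mm
δ_BC = 53890·516/(5090·69300) = 0.07884 mm
δ_CD = 48400·873/(1036·69300) = 0.5887 mm
δ_DE = 21700·165/(384.8·69300) = 0.1343 mm
δ = Σδ_i = 0.8493 mm.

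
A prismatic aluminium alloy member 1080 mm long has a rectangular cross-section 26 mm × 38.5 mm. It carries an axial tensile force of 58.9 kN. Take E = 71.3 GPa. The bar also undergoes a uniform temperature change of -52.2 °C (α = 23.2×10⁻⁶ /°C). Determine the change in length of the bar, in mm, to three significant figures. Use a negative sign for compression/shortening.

A = 1001 mm².
δ_mech = NL/(AE) = 58900·1080/(1001·71300) = 0.8913 mm.
δ_thermal = αLΔT = 23.2e-6·1080·-52.2 = -1.308 mm.
δ = δ_mech + δ_thermal = -0.4166 mm.

-0.417 mm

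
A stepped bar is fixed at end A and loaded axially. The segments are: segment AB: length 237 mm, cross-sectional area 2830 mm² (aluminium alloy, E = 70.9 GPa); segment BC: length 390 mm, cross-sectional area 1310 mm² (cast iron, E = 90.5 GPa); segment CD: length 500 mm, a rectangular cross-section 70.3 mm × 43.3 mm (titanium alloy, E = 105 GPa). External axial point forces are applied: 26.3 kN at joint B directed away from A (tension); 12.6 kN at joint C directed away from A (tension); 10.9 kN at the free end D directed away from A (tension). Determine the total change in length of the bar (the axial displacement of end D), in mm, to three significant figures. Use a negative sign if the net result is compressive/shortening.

Internal axial forces (sectioning from the free end, tension +): N_CD = 10.9 kN, N_BC = 23.5 kN, N_AB = 49.8 kN.
A_CD = 3044 mm².
δ_AB = 49800·237/(2830·70900) = 0.05882 mm
δ_BC = 23500·390/(1310·90500) = 0.07731 mm
δ_CD = 10900·500/(3044·105000) = 0.01705 mm
δ = Σδ_i = 0.1532 mm.

0.153 mm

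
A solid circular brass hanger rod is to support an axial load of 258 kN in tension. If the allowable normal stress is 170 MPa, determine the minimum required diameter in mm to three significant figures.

44.0 mm

Required area A ≥ P/σ_allow = 258000/170 = 1518 mm².
For a solid circular section, d ≥ √(4A/π) = 43.96 mm.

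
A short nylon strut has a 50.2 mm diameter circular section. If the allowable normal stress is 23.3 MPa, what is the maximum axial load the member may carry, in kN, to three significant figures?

A = 1979 mm².
P_max = σ_allow · A = 23.3 · 1979 = 46120 N = 46.12 kN.

46.1 kN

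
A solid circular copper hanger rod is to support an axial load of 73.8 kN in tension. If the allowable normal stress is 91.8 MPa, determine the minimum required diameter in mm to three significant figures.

32.0 mm

Required area A ≥ P/σ_allow = 73800/91.8 = 803.9 mm².
For a solid circular section, d ≥ √(4A/π) = 31.99 mm.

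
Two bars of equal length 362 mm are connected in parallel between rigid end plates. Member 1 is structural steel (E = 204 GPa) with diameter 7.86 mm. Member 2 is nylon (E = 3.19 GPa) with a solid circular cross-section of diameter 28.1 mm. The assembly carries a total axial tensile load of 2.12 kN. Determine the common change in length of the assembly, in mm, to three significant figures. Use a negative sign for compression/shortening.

0.0646 mm

A_1 = 48.52 mm².
A_2 = 620.2 mm².
Equal strain + equilibrium ⇒ each member carries load in proportion to AE: A₁E₁ = 9898000 N, A₂E₂ = 1978000 N, ΣAE = 11880000 N.
δ = PL/ΣAE = 2120·362/11880000 = 0.06462 mm.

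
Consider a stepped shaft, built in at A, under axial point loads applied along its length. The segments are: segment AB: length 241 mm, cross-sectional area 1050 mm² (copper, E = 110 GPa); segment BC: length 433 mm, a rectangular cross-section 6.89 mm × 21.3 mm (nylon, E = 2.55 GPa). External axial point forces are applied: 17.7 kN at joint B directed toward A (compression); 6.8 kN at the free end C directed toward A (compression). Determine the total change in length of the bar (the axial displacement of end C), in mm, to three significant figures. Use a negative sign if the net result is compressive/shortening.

Internal axial forces (sectioning from the free end, tension +): N_BC = -6.8 kN, N_AB = -24.5 kN.
A_BC = 146.8 mm².
δ_AB = -24500·241/(1050·110000) = -0.05112 mm
δ_BC = -6800·433/(146.8·2550) = -7.868 mm
δ = Σδ_i = -7.919 mm.

-7.92 mm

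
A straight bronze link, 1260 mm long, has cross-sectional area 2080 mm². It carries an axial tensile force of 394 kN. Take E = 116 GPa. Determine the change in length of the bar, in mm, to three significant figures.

2.06 mm

δ_mech = NL/(AE) = 394000·1260/(2080·116000) = 2.058 mm.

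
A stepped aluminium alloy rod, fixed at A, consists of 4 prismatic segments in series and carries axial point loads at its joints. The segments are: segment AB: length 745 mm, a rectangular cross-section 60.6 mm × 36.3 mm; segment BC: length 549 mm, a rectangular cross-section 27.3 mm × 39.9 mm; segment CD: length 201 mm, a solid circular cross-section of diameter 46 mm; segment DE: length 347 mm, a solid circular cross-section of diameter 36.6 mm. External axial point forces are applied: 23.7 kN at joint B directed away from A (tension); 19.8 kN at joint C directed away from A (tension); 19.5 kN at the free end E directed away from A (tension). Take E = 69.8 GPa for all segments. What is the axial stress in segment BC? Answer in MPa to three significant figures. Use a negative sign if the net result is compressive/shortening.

Internal axial forces (sectioning from the free end, tension +): N_DE = 19.5 kN, N_CD = 19.5 kN, N_BC = 39.3 kN, N_AB = 63 kN.
A_BC = 1089 mm².
σ_BC = N_BC/A_BC = 39300/1089 = 36.08 MPa.

36.1 MPa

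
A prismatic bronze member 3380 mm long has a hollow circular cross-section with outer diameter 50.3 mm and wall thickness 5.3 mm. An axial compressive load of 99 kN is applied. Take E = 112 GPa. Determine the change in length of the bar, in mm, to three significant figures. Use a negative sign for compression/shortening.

-3.99 mm

A = 749.3 mm².
δ_mech = NL/(AE) = -99000·3380/(749.3·112000) = -3.987 mm.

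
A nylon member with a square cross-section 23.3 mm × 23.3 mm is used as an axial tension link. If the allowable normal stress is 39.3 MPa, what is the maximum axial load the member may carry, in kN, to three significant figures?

A = 542.9 mm².
P_max = σ_allow · A = 39.3 · 542.9 = 21340 N = 21.34 kN.

21.3 kN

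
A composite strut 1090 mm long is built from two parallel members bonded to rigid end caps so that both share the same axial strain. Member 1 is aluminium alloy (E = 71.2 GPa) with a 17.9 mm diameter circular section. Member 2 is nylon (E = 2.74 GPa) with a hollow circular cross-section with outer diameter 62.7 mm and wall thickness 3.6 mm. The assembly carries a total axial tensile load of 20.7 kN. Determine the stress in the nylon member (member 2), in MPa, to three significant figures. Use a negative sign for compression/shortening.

2.87 MPa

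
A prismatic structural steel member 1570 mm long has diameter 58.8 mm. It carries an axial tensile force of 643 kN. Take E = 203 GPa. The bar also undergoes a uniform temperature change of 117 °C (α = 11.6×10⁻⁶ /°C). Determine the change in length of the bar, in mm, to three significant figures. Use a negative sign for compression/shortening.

3.96 mm

A = 2715 mm².
δ_mech = NL/(AE) = 643000·1570/(2715·203000) = 1.831 mm.
δ_thermal = αLΔT = 11.6e-6·1570·117 = 2.131 mm.
δ = δ_mech + δ_thermal = 3.962 mm.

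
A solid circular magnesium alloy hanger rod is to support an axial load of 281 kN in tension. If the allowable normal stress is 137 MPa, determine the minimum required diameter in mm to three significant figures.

51.1 mm

Required area A ≥ P/σ_allow = 281000/137 = 2051 mm².
For a solid circular section, d ≥ √(4A/π) = 51.1 mm.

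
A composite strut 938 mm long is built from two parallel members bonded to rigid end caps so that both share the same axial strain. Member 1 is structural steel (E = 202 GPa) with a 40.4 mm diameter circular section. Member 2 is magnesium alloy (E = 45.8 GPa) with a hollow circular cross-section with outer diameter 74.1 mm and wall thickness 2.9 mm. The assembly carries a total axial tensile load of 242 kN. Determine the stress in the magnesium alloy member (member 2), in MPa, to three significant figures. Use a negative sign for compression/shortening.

38.4 MPa

A_1 = 1282 mm².
A_2 = 648.7 mm².
Equal strain + equilibrium ⇒ each member carries load in proportion to AE: A₁E₁ = 258900000 N, A₂E₂ = 29710000 N, ΣAE = 288700000 N.
σ₂ = P·E₂/ΣAE = 242000·45800/288700000 = 38.4 MPa.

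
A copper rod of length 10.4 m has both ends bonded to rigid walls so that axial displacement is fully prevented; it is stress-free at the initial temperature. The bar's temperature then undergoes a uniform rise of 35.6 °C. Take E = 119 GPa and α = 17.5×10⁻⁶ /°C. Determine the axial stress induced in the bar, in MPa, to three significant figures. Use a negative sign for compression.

-74.1 MPa

Free thermal expansion αLΔT = 17.5e-6 · 10400 · 35.6 = 6.479 mm.
The walls impose strain ε = −(6.479)/10400 = -6.2300e-04; σ = Eε = 119000 · -6.2300e-04 = -74.14 MPa.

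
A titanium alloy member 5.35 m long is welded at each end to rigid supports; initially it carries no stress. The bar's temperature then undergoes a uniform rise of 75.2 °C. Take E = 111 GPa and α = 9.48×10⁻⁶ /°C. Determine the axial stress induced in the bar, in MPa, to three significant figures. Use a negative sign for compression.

-79.1 MPa

Free thermal expansion αLΔT = 9.48e-6 · 5350 · 75.2 = 3.814 mm.
The walls impose strain ε = −(3.814)/5350 = -7.1290e-04; σ = Eε = 111000 · -7.1290e-04 = -79.13 MPa.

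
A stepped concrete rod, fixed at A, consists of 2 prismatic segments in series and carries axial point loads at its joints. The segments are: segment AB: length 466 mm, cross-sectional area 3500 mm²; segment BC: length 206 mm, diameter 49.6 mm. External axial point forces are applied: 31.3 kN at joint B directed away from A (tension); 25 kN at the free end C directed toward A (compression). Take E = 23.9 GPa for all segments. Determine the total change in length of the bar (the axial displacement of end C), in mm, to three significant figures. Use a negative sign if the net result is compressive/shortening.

Internal axial forces (sectioning from the free end, tension +): N_BC = -25 kN, N_AB = 6.3 kN.
A_BC = 1932 mm².
δ_AB = 6300·466/(3500·23900) = 0.0351 mm
δ_BC = -25000·206/(1932·23900) = -0.1115 mm
δ = Σδ_i = -0.07642 mm.

-0.0764 mm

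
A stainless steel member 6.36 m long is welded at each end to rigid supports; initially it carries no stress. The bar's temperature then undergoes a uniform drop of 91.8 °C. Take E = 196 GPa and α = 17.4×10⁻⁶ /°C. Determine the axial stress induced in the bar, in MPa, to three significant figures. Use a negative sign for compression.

Free thermal expansion αLΔT = 17.4e-6 · 6360 · -91.8 = -10.16 mm.
The walls impose strain ε = −(-10.16)/6360 = 1.5973e-03; σ = Eε = 196000 · 1.5973e-03 = 313.1 MPa.

313 MPa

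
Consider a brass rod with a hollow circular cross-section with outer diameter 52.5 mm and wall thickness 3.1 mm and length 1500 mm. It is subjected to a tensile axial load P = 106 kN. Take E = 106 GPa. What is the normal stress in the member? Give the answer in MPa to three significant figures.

220 MPa

A = 481.1 mm².
σ = N/A = 106000/481.1 = 220.3 MPa.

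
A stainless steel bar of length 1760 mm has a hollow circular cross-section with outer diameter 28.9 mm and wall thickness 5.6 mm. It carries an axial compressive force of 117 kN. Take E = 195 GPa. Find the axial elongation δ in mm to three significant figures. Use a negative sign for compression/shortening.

-2.58 mm

A = 409.9 mm².
δ_mech = NL/(AE) = -117000·1760/(409.9·195000) = -2.576 mm.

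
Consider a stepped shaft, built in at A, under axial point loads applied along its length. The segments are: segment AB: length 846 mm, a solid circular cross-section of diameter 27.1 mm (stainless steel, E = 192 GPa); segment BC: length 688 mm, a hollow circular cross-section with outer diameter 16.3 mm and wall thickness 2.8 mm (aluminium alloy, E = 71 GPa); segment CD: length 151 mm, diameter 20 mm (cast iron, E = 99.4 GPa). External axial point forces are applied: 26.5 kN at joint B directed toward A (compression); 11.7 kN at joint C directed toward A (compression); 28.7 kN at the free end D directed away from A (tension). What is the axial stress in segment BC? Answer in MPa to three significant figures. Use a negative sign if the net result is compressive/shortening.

143 MPa

Internal axial forces (sectioning from the free end, tension +): N_CD = 28.7 kN, N_BC = 17 kN, N_AB = -9.5 kN.
A_BC = 118.8 mm².
σ_BC = N_BC/A_BC = 17000/118.8 = 143.2 MPa.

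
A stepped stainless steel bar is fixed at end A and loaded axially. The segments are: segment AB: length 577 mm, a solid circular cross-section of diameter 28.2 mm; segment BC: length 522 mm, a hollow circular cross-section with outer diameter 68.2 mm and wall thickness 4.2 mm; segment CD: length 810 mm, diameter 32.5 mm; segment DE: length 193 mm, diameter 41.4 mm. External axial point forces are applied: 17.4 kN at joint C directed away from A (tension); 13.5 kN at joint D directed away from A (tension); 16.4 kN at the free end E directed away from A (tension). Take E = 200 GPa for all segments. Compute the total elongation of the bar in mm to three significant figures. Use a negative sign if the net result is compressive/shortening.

Internal axial forces (sectioning from the free end, tension +): N_DE = 16.4 kN, N_CD = 29.9 kN, N_BC = 47.3 kN, N_AB = 47.3 kN.
A_AB = 624.6 mm².
A_BC = 844.5 mm².
A_CD = 829.6 mm².
A_DE = 1346 mm².
δ_AB = 47300·577/(624.6·200000) = 0.2185 mm
δ_BC = 47300·522/(844.5·200000) = 0.1462 mm
δ_CD = 29900·810/(829.6·200000) = 0.146 mm
δ_DE = 16400·193/(1346·200000) = 0.01176 mm
δ = Σδ_i = 0.5224 mm.

0.522 mm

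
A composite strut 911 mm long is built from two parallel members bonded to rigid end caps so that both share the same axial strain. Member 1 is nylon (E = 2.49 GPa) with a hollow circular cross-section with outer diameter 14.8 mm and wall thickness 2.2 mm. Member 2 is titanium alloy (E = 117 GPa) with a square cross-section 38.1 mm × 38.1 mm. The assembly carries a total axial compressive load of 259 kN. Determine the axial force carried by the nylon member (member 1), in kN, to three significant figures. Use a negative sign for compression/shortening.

-0.330 kN

A_1 = 87.08 mm².
A_2 = 1452 mm².
Equal strain + equilibrium ⇒ each member carries load in proportion to AE: A₁E₁ = 216800 N, A₂E₂ = 169800000 N, ΣAE = 170100000 N.
F₁ = P·A₁E₁/ΣAE = -259000·216800/170100000 = -330.3 N.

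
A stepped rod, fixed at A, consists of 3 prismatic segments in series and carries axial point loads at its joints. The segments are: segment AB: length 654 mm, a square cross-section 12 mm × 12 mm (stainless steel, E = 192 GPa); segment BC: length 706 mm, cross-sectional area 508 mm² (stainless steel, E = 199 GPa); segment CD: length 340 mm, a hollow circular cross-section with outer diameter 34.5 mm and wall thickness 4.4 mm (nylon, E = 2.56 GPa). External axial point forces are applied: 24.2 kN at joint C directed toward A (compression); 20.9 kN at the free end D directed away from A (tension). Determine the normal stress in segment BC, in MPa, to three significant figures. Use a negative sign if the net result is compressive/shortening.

-6.50 MPa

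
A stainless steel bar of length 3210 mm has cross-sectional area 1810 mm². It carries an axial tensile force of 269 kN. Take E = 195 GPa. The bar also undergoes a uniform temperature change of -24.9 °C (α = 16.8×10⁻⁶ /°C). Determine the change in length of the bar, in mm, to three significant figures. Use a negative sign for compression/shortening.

1.10 mm

δ_mech = NL/(AE) = 269000·3210/(1810·195000) = 2.446 mm.
δ_thermal = αLΔT = 16.8e-6·3210·-24.9 = -1.343 mm.
δ = δ_mech + δ_thermal = 1.104 mm.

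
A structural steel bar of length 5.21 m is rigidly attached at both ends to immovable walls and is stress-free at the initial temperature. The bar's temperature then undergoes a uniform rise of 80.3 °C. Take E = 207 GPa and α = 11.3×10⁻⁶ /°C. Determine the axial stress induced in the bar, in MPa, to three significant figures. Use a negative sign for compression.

Free thermal expansion αLΔT = 11.3e-6 · 5210 · 80.3 = 4.728 mm.
The walls impose strain ε = −(4.728)/5210 = -9.0739e-04; σ = Eε = 207000 · -9.0739e-04 = -187.8 MPa.

-188 MPa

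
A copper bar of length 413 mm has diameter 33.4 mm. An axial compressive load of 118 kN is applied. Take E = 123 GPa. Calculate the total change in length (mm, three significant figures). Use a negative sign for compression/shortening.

A = 876.2 mm².
δ_mech = NL/(AE) = -118000·413/(876.2·123000) = -0.4522 mm.

-0.452 mm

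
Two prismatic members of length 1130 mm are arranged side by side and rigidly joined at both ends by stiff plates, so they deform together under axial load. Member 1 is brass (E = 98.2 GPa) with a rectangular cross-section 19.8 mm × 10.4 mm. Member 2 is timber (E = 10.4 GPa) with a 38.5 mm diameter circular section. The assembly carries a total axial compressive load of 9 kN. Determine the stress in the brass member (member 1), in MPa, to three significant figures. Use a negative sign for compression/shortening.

A_1 = 205.9 mm².
A_2 = 1164 mm².
Equal strain + equilibrium ⇒ each member carries load in proportion to AE: A₁E₁ = 20220000 N, A₂E₂ = 12110000 N, ΣAE = 32330000 N.
σ₁ = P·E₁/ΣAE = -9000·98200/32330000 = -27.34 MPa.

-27.3 MPa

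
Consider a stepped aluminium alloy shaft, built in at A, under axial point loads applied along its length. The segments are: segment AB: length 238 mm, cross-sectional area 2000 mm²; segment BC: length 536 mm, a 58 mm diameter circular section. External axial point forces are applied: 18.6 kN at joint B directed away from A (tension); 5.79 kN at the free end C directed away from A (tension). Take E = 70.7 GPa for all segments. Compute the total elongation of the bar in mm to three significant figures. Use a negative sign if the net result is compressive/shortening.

0.0577 mm

Internal axial forces (sectioning from the free end, tension +): N_BC = 5.79 kN, N_AB = 24.39 kN.
A_BC = 2642 mm².
δ_AB = 24390·238/(2000·70700) = 0.04105 mm
δ_BC = 5790·536/(2642·70700) = 0.01661 mm
δ = Σδ_i = 0.05767 mm.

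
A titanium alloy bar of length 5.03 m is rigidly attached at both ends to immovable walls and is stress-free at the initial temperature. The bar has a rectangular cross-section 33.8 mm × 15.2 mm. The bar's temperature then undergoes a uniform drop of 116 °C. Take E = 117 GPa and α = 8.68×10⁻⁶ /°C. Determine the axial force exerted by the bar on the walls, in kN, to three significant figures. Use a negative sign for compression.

Free thermal expansion αLΔT = 8.68e-6 · 5030 · -116 = -5.065 mm.
The walls impose strain ε = −(-5.065)/5030 = 1.0069e-03; σ = Eε = 117000 · 1.0069e-03 = 117.8 MPa.
Wall reaction R = σ·A = 117.8·513.8 = 60520 N = 60.52 kN.

60.5 kN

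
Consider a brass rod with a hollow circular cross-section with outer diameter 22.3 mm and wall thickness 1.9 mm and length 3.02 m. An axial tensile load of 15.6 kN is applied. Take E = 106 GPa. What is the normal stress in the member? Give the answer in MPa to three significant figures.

128 MPa

A = 121.8 mm².
σ = N/A = 15600/121.8 = 128.1 MPa.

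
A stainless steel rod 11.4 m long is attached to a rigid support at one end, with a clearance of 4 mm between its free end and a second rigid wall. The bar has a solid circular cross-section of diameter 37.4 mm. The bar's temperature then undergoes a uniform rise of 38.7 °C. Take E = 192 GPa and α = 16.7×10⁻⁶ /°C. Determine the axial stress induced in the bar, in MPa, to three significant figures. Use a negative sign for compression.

-56.7 MPa

Free thermal expansion αLΔT = 16.7e-6 · 11400 · 38.7 = 7.368 mm.
The walls engage after the gap closes; constrained expansion = 7.368 − 4 = 3.368 mm.
The walls impose strain ε = −(3.368)/11400 = -2.9541e-04; σ = Eε = 192000 · -2.9541e-04 = -56.72 MPa.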